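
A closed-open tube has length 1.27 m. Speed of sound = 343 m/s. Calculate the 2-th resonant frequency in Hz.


Given values:
  Tube type: closed-open, L = 1.27 m, c = 343 m/s, n = 2
Formula: f_n = (2n - 1) * c / (4 * L)
Compute 2n - 1 = 2*2 - 1 = 3
Compute 4 * L = 4 * 1.27 = 5.08
f = 3 * 343 / 5.08
f = 202.56

202.56 Hz


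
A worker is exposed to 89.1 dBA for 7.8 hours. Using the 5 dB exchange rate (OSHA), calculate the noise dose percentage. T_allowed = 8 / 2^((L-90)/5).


Given values:
  L = 89.1 dBA, T = 7.8 hours
Formula: T_allowed = 8 / 2^((L - 90) / 5)
Compute exponent: (89.1 - 90) / 5 = -0.18
Compute 2^(-0.18) = 0.882703
T_allowed = 8 / 0.882703 = 9.063071 hours
Dose = (T / T_allowed) * 100
Dose = (7.8 / 9.063071) * 100 = 86.06

86.06 %


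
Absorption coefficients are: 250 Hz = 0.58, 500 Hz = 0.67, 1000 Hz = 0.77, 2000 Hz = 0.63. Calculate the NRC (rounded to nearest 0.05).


Given values:
  a_250 = 0.58, a_500 = 0.67
  a_1000 = 0.77, a_2000 = 0.63
Formula: NRC = (a250 + a500 + a1000 + a2000) / 4
Sum = 0.58 + 0.67 + 0.77 + 0.63 = 2.65
NRC = 2.65 / 4 = 0.6625
Rounded to nearest 0.05: 0.65

0.65


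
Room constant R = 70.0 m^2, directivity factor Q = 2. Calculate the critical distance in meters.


Given values:
  R = 70.0 m^2, Q = 2
Formula: d_c = 0.141 * sqrt(Q * R)
Compute Q * R = 2 * 70.0 = 140.0
Compute sqrt(140.0) = 11.8322
d_c = 0.141 * 11.8322 = 1.668

1.668 m


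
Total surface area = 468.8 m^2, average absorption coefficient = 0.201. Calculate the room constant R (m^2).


Given values:
  S = 468.8 m^2, alpha = 0.201
Formula: R = S * alpha / (1 - alpha)
Numerator: 468.8 * 0.201 = 94.2288
Denominator: 1 - 0.201 = 0.799
R = 94.2288 / 0.799 = 117.93

117.93 m^2


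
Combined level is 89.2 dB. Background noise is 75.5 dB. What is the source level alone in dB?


Given values:
  L_total = 89.2 dB, L_bg = 75.5 dB
Formula: L_source = 10 * log10(10^(L_total/10) - 10^(L_bg/10))
Convert to linear:
  10^(89.2/10) = 831763771.1027
  10^(75.5/10) = 35481338.9234
Difference: 831763771.1027 - 35481338.9234 = 796282432.1793
L_source = 10 * log10(796282432.1793) = 89.01

89.01 dB


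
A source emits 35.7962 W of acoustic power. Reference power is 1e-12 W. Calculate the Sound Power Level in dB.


Given values:
  W = 35.7962 W
  W_ref = 1e-12 W
Formula: SWL = 10 * log10(W / W_ref)
Compute ratio: W / W_ref = 35796200000000
Compute log10: log10(35796200000000) = 13.553837
Multiply: SWL = 10 * 13.553837 = 135.54

135.54 dB


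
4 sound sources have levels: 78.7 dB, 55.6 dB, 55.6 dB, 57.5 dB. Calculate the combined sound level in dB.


Formula: L_total = 10 * log10( sum(10^(Li/10)) )
  Source 1: 10^(78.7/10) = 74131024.1301
  Source 2: 10^(55.6/10) = 363078.0548
  Source 3: 10^(55.6/10) = 363078.0548
  Source 4: 10^(57.5/10) = 562341.3252
Sum of linear values = 75419521.5649
L_total = 10 * log10(75419521.5649) = 78.77

78.77 dB


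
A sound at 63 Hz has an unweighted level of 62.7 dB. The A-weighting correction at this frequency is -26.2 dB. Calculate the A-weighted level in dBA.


Given values:
  SPL = 62.7 dB
  A-weighting at 63 Hz = -26.2 dB
Formula: L_A = SPL + A_weight
L_A = 62.7 + (-26.2)
L_A = 36.5

36.5 dBA


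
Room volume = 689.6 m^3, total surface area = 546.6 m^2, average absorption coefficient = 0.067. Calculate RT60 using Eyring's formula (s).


Given values:
  V = 689.6 m^3, S = 546.6 m^2, alpha = 0.067
Formula: RT60 = 0.161 * V / (-S * ln(1 - alpha))
Compute ln(1 - 0.067) = ln(0.933) = -0.06935
Denominator: -546.6 * -0.06935 = 37.9067
Numerator: 0.161 * 689.6 = 111.0256
RT60 = 111.0256 / 37.9067 = 2.929

2.929 s


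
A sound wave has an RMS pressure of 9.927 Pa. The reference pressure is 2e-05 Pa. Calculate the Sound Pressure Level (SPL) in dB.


Given values:
  p = 9.927 Pa
  p_ref = 2e-05 Pa
Formula: SPL = 20 * log10(p / p_ref)
Compute ratio: p / p_ref = 9.927 / 2e-05 = 496350
Compute log10: log10(496350) = 5.695788
Multiply: SPL = 20 * 5.695788 = 113.92

113.92 dB


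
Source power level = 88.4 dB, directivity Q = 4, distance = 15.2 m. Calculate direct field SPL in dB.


Given values:
  Lw = 88.4 dB, Q = 4, r = 15.2 m
Formula: SPL = Lw + 10 * log10(Q / (4 * pi * r^2))
Compute 4 * pi * r^2 = 4 * pi * 15.2^2 = 2903.3343
Compute Q / denom = 4 / 2903.3343 = 0.00137773
Compute 10 * log10(0.00137773) = -28.6084
SPL = 88.4 + (-28.6084) = 59.79

59.79 dB


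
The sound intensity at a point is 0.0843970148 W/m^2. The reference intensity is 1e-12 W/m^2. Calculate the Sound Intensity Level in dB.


Given values:
  I = 0.0843970148 W/m^2
  I_ref = 1e-12 W/m^2
Formula: SIL = 10 * log10(I / I_ref)
Compute ratio: I / I_ref = 84397014800
Compute log10: log10(84397014800) = 10.926327
Multiply: SIL = 10 * 10.926327 = 109.26

109.26 dB


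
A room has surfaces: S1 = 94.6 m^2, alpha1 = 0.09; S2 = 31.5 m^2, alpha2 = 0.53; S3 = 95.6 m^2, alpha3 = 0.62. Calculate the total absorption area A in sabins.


Given surfaces:
  Surface 1: 94.6 * 0.09 = 8.514
  Surface 2: 31.5 * 0.53 = 16.695
  Surface 3: 95.6 * 0.62 = 59.272
Formula: A = sum(Si * alpha_i)
A = 8.514 + 16.695 + 59.272
A = 84.48

84.48 sabins


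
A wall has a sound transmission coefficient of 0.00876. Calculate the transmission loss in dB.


Given values:
  tau = 0.00876
Formula: TL = 10 * log10(1 / tau)
Compute 1 / tau = 1 / 0.00876 = 114.1553
Compute log10(114.1553) = 2.057496
TL = 10 * 2.057496 = 20.57

20.57 dB


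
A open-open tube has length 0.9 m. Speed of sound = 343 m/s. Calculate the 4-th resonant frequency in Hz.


Given values:
  Tube type: open-open, L = 0.9 m, c = 343 m/s, n = 4
Formula: f_n = n * c / (2 * L)
Compute 2 * L = 2 * 0.9 = 1.8
f = 4 * 343 / 1.8
f = 762.22

762.22 Hz


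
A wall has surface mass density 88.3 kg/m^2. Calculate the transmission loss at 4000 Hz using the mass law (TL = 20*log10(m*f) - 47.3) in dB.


Given values:
  m = 88.3 kg/m^2, f = 4000 Hz
Formula: TL = 20 * log10(m * f) - 47.3
Compute m * f = 88.3 * 4000 = 353200.0
Compute log10(353200.0) = 5.548021
Compute 20 * 5.548021 = 110.9604
TL = 110.9604 - 47.3 = 63.66

63.66 dB


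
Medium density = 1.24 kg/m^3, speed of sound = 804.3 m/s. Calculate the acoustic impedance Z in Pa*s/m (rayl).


Given values:
  rho = 1.24 kg/m^3
  c = 804.3 m/s
Formula: Z = rho * c
Z = 1.24 * 804.3
Z = 997.33

997.33 rayl


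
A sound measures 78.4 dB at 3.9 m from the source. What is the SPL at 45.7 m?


Given values:
  SPL1 = 78.4 dB, r1 = 3.9 m, r2 = 45.7 m
Formula: SPL2 = SPL1 - 20 * log10(r2 / r1)
Compute ratio: r2 / r1 = 45.7 / 3.9 = 11.7179
Compute log10: log10(11.7179) = 1.06885
Compute drop: 20 * 1.06885 = 21.377
SPL2 = 78.4 - 21.377 = 57.02

57.02 dB


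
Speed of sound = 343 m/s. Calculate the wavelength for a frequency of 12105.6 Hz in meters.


Given values:
  c = 343 m/s, f = 12105.6 Hz
Formula: lambda = c / f
lambda = 343 / 12105.6
lambda = 0.0283

0.0283 m


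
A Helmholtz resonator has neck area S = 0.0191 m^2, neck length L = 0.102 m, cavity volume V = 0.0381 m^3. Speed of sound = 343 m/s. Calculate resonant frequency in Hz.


Given values:
  S = 0.0191 m^2, L = 0.102 m, V = 0.0381 m^3, c = 343 m/s
Formula: f = (c / (2*pi)) * sqrt(S / (V * L))
Compute V * L = 0.0381 * 0.102 = 0.0038862
Compute S / (V * L) = 0.0191 / 0.0038862 = 4.9148
Compute sqrt(4.9148) = 2.216935
Compute c / (2*pi) = 343 / 6.283185 = 54.590148
f = 54.590148 * 2.216935 = 121.02

121.02 Hz


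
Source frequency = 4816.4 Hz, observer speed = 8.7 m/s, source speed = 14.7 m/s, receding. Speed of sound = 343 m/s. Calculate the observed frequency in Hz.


Given values:
  f_s = 4816.4 Hz, v_o = 8.7 m/s, v_s = 14.7 m/s
  Direction: receding
Formula: f_o = f_s * (c - v_o) / (c + v_s)
Numerator: c - v_o = 343 - 8.7 = 334.3
Denominator: c + v_s = 343 + 14.7 = 357.7
f_o = 4816.4 * 334.3 / 357.7 = 4501.32

4501.32 Hz


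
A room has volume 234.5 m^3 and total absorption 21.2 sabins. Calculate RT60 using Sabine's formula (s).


Given values:
  V = 234.5 m^3
  A = 21.2 sabins
Formula: RT60 = 0.161 * V / A
Numerator: 0.161 * 234.5 = 37.7545
RT60 = 37.7545 / 21.2 = 1.781

1.781 s


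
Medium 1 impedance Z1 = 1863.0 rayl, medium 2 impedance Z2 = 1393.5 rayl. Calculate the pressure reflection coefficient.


Given values:
  Z1 = 1863.0 rayl, Z2 = 1393.5 rayl
Formula: R = (Z2 - Z1) / (Z2 + Z1)
Numerator: Z2 - Z1 = 1393.5 - 1863.0 = -469.5
Denominator: Z2 + Z1 = 1393.5 + 1863.0 = 3256.5
R = -469.5 / 3256.5 = -0.1442

-0.1442


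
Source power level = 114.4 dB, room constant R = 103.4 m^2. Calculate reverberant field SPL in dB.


Given values:
  Lw = 114.4 dB, R = 103.4 m^2
Formula: SPL = Lw + 10 * log10(4 / R)
Compute 4 / R = 4 / 103.4 = 0.038685
Compute 10 * log10(0.038685) = -14.1246
SPL = 114.4 + (-14.1246) = 100.28

100.28 dB


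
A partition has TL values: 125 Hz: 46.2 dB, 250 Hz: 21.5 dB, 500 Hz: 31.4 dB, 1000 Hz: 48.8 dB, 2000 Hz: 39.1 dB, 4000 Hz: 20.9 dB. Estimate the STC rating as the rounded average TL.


Given TL values at each frequency:
  125 Hz: 46.2 dB
  250 Hz: 21.5 dB
  500 Hz: 31.4 dB
  1000 Hz: 48.8 dB
  2000 Hz: 39.1 dB
  4000 Hz: 20.9 dB
Formula: STC ~ round(average of TL values)
Sum = 46.2 + 21.5 + 31.4 + 48.8 + 39.1 + 20.9 = 207.9
Average = 207.9 / 6 = 34.65
Rounded: 35

35


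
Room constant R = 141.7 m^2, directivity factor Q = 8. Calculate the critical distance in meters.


Given values:
  R = 141.7 m^2, Q = 8
Formula: d_c = 0.141 * sqrt(Q * R)
Compute Q * R = 8 * 141.7 = 1133.6
Compute sqrt(1133.6) = 33.669
d_c = 0.141 * 33.669 = 4.747

4.747 m


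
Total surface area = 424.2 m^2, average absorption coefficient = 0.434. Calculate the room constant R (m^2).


Given values:
  S = 424.2 m^2, alpha = 0.434
Formula: R = S * alpha / (1 - alpha)
Numerator: 424.2 * 0.434 = 184.1028
Denominator: 1 - 0.434 = 0.566
R = 184.1028 / 0.566 = 325.27

325.27 m^2


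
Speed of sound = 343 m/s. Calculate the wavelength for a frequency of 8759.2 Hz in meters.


Given values:
  c = 343 m/s, f = 8759.2 Hz
Formula: lambda = c / f
lambda = 343 / 8759.2
lambda = 0.0392

0.0392 m


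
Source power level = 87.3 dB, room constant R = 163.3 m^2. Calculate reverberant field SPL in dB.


Given values:
  Lw = 87.3 dB, R = 163.3 m^2
Formula: SPL = Lw + 10 * log10(4 / R)
Compute 4 / R = 4 / 163.3 = 0.024495
Compute 10 * log10(0.024495) = -16.1092
SPL = 87.3 + (-16.1092) = 71.19

71.19 dB


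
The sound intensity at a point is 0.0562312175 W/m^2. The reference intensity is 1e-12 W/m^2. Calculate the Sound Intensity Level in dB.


Given values:
  I = 0.0562312175 W/m^2
  I_ref = 1e-12 W/m^2
Formula: SIL = 10 * log10(I / I_ref)
Compute ratio: I / I_ref = 56231217500
Compute log10: log10(56231217500) = 10.749977
Multiply: SIL = 10 * 10.749977 = 107.5

107.5 dB


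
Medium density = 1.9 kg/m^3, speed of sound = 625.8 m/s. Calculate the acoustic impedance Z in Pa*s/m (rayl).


Given values:
  rho = 1.9 kg/m^3
  c = 625.8 m/s
Formula: Z = rho * c
Z = 1.9 * 625.8
Z = 1189.02

1189.02 rayl


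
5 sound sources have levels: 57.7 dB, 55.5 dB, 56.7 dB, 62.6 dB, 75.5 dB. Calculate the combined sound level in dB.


Formula: L_total = 10 * log10( sum(10^(Li/10)) )
  Source 1: 10^(57.7/10) = 588843.6554
  Source 2: 10^(55.5/10) = 354813.3892
  Source 3: 10^(56.7/10) = 467735.1413
  Source 4: 10^(62.6/10) = 1819700.8586
  Source 5: 10^(75.5/10) = 35481338.9234
Sum of linear values = 38712431.9679
L_total = 10 * log10(38712431.9679) = 75.88

75.88 dB


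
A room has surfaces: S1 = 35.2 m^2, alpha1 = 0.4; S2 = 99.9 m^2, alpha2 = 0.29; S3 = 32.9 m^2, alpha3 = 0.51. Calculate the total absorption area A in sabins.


Given surfaces:
  Surface 1: 35.2 * 0.4 = 14.08
  Surface 2: 99.9 * 0.29 = 28.971
  Surface 3: 32.9 * 0.51 = 16.779
Formula: A = sum(Si * alpha_i)
A = 14.08 + 28.971 + 16.779
A = 59.83

59.83 sabins


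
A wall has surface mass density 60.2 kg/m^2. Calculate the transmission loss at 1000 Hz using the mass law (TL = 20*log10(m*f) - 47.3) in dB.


Given values:
  m = 60.2 kg/m^2, f = 1000 Hz
Formula: TL = 20 * log10(m * f) - 47.3
Compute m * f = 60.2 * 1000 = 60200.0
Compute log10(60200.0) = 4.779596
Compute 20 * 4.779596 = 95.5919
TL = 95.5919 - 47.3 = 48.29

48.29 dB


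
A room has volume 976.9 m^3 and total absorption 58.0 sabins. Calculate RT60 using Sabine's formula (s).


Given values:
  V = 976.9 m^3
  A = 58.0 sabins
Formula: RT60 = 0.161 * V / A
Numerator: 0.161 * 976.9 = 157.2809
RT60 = 157.2809 / 58.0 = 2.712

2.712 s


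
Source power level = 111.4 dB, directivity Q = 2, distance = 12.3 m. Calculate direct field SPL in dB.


Given values:
  Lw = 111.4 dB, Q = 2, r = 12.3 m
Formula: SPL = Lw + 10 * log10(Q / (4 * pi * r^2))
Compute 4 * pi * r^2 = 4 * pi * 12.3^2 = 1901.1662
Compute Q / denom = 2 / 1901.1662 = 0.00105199
Compute 10 * log10(0.00105199) = -29.7799
SPL = 111.4 + (-29.7799) = 81.62

81.62 dB


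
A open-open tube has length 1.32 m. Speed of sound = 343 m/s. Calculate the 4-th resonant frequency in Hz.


Given values:
  Tube type: open-open, L = 1.32 m, c = 343 m/s, n = 4
Formula: f_n = n * c / (2 * L)
Compute 2 * L = 2 * 1.32 = 2.64
f = 4 * 343 / 2.64
f = 519.7

519.7 Hz


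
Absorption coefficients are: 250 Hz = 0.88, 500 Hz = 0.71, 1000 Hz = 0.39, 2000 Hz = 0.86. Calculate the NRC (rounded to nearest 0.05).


Given values:
  a_250 = 0.88, a_500 = 0.71
  a_1000 = 0.39, a_2000 = 0.86
Formula: NRC = (a250 + a500 + a1000 + a2000) / 4
Sum = 0.88 + 0.71 + 0.39 + 0.86 = 2.84
NRC = 2.84 / 4 = 0.71
Rounded to nearest 0.05: 0.7

0.7


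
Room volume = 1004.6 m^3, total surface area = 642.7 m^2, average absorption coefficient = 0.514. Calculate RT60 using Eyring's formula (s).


Given values:
  V = 1004.6 m^3, S = 642.7 m^2, alpha = 0.514
Formula: RT60 = 0.161 * V / (-S * ln(1 - alpha))
Compute ln(1 - 0.514) = ln(0.486) = -0.721547
Denominator: -642.7 * -0.721547 = 463.7383
Numerator: 0.161 * 1004.6 = 161.7406
RT60 = 161.7406 / 463.7383 = 0.349

0.349 s


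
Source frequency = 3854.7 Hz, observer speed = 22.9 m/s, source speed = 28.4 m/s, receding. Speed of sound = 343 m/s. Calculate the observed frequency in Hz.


Given values:
  f_s = 3854.7 Hz, v_o = 22.9 m/s, v_s = 28.4 m/s
  Direction: receding
Formula: f_o = f_s * (c - v_o) / (c + v_s)
Numerator: c - v_o = 343 - 22.9 = 320.1
Denominator: c + v_s = 343 + 28.4 = 371.4
f_o = 3854.7 * 320.1 / 371.4 = 3322.27

3322.27 Hz


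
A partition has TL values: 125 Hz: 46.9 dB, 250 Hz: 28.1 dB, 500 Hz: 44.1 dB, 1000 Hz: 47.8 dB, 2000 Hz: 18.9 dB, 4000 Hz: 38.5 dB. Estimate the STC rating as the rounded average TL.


Given TL values at each frequency:
  125 Hz: 46.9 dB
  250 Hz: 28.1 dB
  500 Hz: 44.1 dB
  1000 Hz: 47.8 dB
  2000 Hz: 18.9 dB
  4000 Hz: 38.5 dB
Formula: STC ~ round(average of TL values)
Sum = 46.9 + 28.1 + 44.1 + 47.8 + 18.9 + 38.5 = 224.3
Average = 224.3 / 6 = 37.38
Rounded: 37

37


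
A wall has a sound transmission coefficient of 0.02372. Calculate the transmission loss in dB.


Given values:
  tau = 0.02372
Formula: TL = 10 * log10(1 / tau)
Compute 1 / tau = 1 / 0.02372 = 42.1585
Compute log10(42.1585) = 1.624885
TL = 10 * 1.624885 = 16.25

16.25 dB


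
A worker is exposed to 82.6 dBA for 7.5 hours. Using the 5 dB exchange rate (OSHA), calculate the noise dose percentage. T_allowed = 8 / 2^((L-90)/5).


Given values:
  L = 82.6 dBA, T = 7.5 hours
Formula: T_allowed = 8 / 2^((L - 90) / 5)
Compute exponent: (82.6 - 90) / 5 = -1.48
Compute 2^(-1.48) = 0.358489
T_allowed = 8 / 0.358489 = 22.315887 hours
Dose = (T / T_allowed) * 100
Dose = (7.5 / 22.315887) * 100 = 33.61

33.61 %


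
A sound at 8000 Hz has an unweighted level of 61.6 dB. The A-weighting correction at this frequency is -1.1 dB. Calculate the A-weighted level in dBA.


Given values:
  SPL = 61.6 dB
  A-weighting at 8000 Hz = -1.1 dB
Formula: L_A = SPL + A_weight
L_A = 61.6 + (-1.1)
L_A = 60.5

60.5 dBA


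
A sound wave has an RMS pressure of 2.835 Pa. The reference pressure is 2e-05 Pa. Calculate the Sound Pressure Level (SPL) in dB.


Given values:
  p = 2.835 Pa
  p_ref = 2e-05 Pa
Formula: SPL = 20 * log10(p / p_ref)
Compute ratio: p / p_ref = 2.835 / 2e-05 = 141750
Compute log10: log10(141750) = 5.151523
Multiply: SPL = 20 * 5.151523 = 103.03

103.03 dB


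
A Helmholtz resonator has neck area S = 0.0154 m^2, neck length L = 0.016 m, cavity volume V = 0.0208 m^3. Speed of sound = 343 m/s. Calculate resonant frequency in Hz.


Given values:
  S = 0.0154 m^2, L = 0.016 m, V = 0.0208 m^3, c = 343 m/s
Formula: f = (c / (2*pi)) * sqrt(S / (V * L))
Compute V * L = 0.0208 * 0.016 = 0.0003328
Compute S / (V * L) = 0.0154 / 0.0003328 = 46.274
Compute sqrt(46.274) = 6.8025
Compute c / (2*pi) = 343 / 6.283185 = 54.590148
f = 54.590148 * 6.8025 = 371.35

371.35 Hz


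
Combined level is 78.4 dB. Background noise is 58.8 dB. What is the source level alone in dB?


Given values:
  L_total = 78.4 dB, L_bg = 58.8 dB
Formula: L_source = 10 * log10(10^(L_total/10) - 10^(L_bg/10))
Convert to linear:
  10^(78.4/10) = 69183097.0919
  10^(58.8/10) = 758577.575
Difference: 69183097.0919 - 758577.575 = 68424519.5169
L_source = 10 * log10(68424519.5169) = 78.35

78.35 dB


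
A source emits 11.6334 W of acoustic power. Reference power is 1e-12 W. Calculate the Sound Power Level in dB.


Given values:
  W = 11.6334 W
  W_ref = 1e-12 W
Formula: SWL = 10 * log10(W / W_ref)
Compute ratio: W / W_ref = 11633400000000
Compute log10: log10(11633400000000) = 13.065707
Multiply: SWL = 10 * 13.065707 = 130.66

130.66 dB


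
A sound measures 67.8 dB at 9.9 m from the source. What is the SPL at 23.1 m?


Given values:
  SPL1 = 67.8 dB, r1 = 9.9 m, r2 = 23.1 m
Formula: SPL2 = SPL1 - 20 * log10(r2 / r1)
Compute ratio: r2 / r1 = 23.1 / 9.9 = 2.3333
Compute log10: log10(2.3333) = 0.367971
Compute drop: 20 * 0.367971 = 7.3594
SPL2 = 67.8 - 7.3594 = 60.44

60.44 dB


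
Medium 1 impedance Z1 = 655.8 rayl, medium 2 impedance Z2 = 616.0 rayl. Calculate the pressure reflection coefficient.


Given values:
  Z1 = 655.8 rayl, Z2 = 616.0 rayl
Formula: R = (Z2 - Z1) / (Z2 + Z1)
Numerator: Z2 - Z1 = 616.0 - 655.8 = -39.8
Denominator: Z2 + Z1 = 616.0 + 655.8 = 1271.8
R = -39.8 / 1271.8 = -0.0313

-0.0313


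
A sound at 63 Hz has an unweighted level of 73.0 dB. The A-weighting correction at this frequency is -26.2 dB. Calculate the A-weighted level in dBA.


Given values:
  SPL = 73.0 dB
  A-weighting at 63 Hz = -26.2 dB
Formula: L_A = SPL + A_weight
L_A = 73.0 + (-26.2)
L_A = 46.8

46.8 dBA


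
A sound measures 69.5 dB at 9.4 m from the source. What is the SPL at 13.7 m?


Given values:
  SPL1 = 69.5 dB, r1 = 9.4 m, r2 = 13.7 m
Formula: SPL2 = SPL1 - 20 * log10(r2 / r1)
Compute ratio: r2 / r1 = 13.7 / 9.4 = 1.4574
Compute log10: log10(1.4574) = 0.163579
Compute drop: 20 * 0.163579 = 3.2716
SPL2 = 69.5 - 3.2716 = 66.23

66.23 dB


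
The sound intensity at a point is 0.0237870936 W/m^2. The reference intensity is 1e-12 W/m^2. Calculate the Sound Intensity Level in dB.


Given values:
  I = 0.0237870936 W/m^2
  I_ref = 1e-12 W/m^2
Formula: SIL = 10 * log10(I / I_ref)
Compute ratio: I / I_ref = 23787093600
Compute log10: log10(23787093600) = 10.376341
Multiply: SIL = 10 * 10.376341 = 103.76

103.76 dB


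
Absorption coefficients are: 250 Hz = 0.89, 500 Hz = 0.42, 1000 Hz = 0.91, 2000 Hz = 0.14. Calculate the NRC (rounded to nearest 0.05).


Given values:
  a_250 = 0.89, a_500 = 0.42
  a_1000 = 0.91, a_2000 = 0.14
Formula: NRC = (a250 + a500 + a1000 + a2000) / 4
Sum = 0.89 + 0.42 + 0.91 + 0.14 = 2.36
NRC = 2.36 / 4 = 0.59
Rounded to nearest 0.05: 0.6

0.6


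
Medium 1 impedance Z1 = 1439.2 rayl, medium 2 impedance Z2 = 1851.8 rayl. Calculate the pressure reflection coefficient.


Given values:
  Z1 = 1439.2 rayl, Z2 = 1851.8 rayl
Formula: R = (Z2 - Z1) / (Z2 + Z1)
Numerator: Z2 - Z1 = 1851.8 - 1439.2 = 412.6
Denominator: Z2 + Z1 = 1851.8 + 1439.2 = 3291.0
R = 412.6 / 3291.0 = 0.1254

0.1254


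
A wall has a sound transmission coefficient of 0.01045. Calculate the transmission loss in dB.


Given values:
  tau = 0.01045
Formula: TL = 10 * log10(1 / tau)
Compute 1 / tau = 1 / 0.01045 = 95.6938
Compute log10(95.6938) = 1.980884
TL = 10 * 1.980884 = 19.81

19.81 dB


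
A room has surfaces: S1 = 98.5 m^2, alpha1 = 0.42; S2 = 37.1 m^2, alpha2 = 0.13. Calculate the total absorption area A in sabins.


Given surfaces:
  Surface 1: 98.5 * 0.42 = 41.37
  Surface 2: 37.1 * 0.13 = 4.823
Formula: A = sum(Si * alpha_i)
A = 41.37 + 4.823
A = 46.19

46.19 sabins


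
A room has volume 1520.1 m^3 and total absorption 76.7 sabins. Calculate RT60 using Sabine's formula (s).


Given values:
  V = 1520.1 m^3
  A = 76.7 sabins
Formula: RT60 = 0.161 * V / A
Numerator: 0.161 * 1520.1 = 244.7361
RT60 = 244.7361 / 76.7 = 3.191

3.191 s


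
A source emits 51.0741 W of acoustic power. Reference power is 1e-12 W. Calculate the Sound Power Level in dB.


Given values:
  W = 51.0741 W
  W_ref = 1e-12 W
Formula: SWL = 10 * log10(W / W_ref)
Compute ratio: W / W_ref = 51074100000000
Compute log10: log10(51074100000000) = 13.708201
Multiply: SWL = 10 * 13.708201 = 137.08

137.08 dB


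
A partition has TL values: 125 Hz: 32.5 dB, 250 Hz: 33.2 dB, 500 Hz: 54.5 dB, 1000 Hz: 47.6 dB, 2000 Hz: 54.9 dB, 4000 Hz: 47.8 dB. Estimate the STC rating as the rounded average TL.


Given TL values at each frequency:
  125 Hz: 32.5 dB
  250 Hz: 33.2 dB
  500 Hz: 54.5 dB
  1000 Hz: 47.6 dB
  2000 Hz: 54.9 dB
  4000 Hz: 47.8 dB
Formula: STC ~ round(average of TL values)
Sum = 32.5 + 33.2 + 54.5 + 47.6 + 54.9 + 47.8 = 270.5
Average = 270.5 / 6 = 45.08
Rounded: 45

45


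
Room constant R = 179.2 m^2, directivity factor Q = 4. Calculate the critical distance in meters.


Given values:
  R = 179.2 m^2, Q = 4
Formula: d_c = 0.141 * sqrt(Q * R)
Compute Q * R = 4 * 179.2 = 716.8
Compute sqrt(716.8) = 26.7731
d_c = 0.141 * 26.7731 = 3.775

3.775 m


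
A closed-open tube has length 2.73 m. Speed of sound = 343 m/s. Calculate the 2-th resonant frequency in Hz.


Given values:
  Tube type: closed-open, L = 2.73 m, c = 343 m/s, n = 2
Formula: f_n = (2n - 1) * c / (4 * L)
Compute 2n - 1 = 2*2 - 1 = 3
Compute 4 * L = 4 * 2.73 = 10.92
f = 3 * 343 / 10.92
f = 94.23

94.23 Hz


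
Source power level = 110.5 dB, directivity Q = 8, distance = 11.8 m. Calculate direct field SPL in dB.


Given values:
  Lw = 110.5 dB, Q = 8, r = 11.8 m
Formula: SPL = Lw + 10 * log10(Q / (4 * pi * r^2))
Compute 4 * pi * r^2 = 4 * pi * 11.8^2 = 1749.7414
Compute Q / denom = 8 / 1749.7414 = 0.0045721
Compute 10 * log10(0.0045721) = -23.3988
SPL = 110.5 + (-23.3988) = 87.1

87.1 dB


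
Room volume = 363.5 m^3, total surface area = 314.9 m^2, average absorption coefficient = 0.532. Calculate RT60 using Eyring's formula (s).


Given values:
  V = 363.5 m^3, S = 314.9 m^2, alpha = 0.532
Formula: RT60 = 0.161 * V / (-S * ln(1 - alpha))
Compute ln(1 - 0.532) = ln(0.468) = -0.759287
Denominator: -314.9 * -0.759287 = 239.0995
Numerator: 0.161 * 363.5 = 58.5235
RT60 = 58.5235 / 239.0995 = 0.245

0.245 s


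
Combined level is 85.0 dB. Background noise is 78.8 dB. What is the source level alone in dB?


Given values:
  L_total = 85.0 dB, L_bg = 78.8 dB
Formula: L_source = 10 * log10(10^(L_total/10) - 10^(L_bg/10))
Convert to linear:
  10^(85.0/10) = 316227766.0168
  10^(78.8/10) = 75857757.5029
Difference: 316227766.0168 - 75857757.5029 = 240370008.5139
L_source = 10 * log10(240370008.5139) = 83.81

83.81 dB


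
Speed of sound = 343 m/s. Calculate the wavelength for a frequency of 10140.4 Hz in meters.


Given values:
  c = 343 m/s, f = 10140.4 Hz
Formula: lambda = c / f
lambda = 343 / 10140.4
lambda = 0.0338

0.0338 m


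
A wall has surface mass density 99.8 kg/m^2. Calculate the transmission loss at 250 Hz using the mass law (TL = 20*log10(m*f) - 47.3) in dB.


Given values:
  m = 99.8 kg/m^2, f = 250 Hz
Formula: TL = 20 * log10(m * f) - 47.3
Compute m * f = 99.8 * 250 = 24950.0
Compute log10(24950.0) = 4.397071
Compute 20 * 4.397071 = 87.9414
TL = 87.9414 - 47.3 = 40.64

40.64 dB


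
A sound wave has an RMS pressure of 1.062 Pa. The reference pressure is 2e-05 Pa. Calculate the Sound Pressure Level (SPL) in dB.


Given values:
  p = 1.062 Pa
  p_ref = 2e-05 Pa
Formula: SPL = 20 * log10(p / p_ref)
Compute ratio: p / p_ref = 1.062 / 2e-05 = 53100
Compute log10: log10(53100) = 4.725095
Multiply: SPL = 20 * 4.725095 = 94.5

94.5 dB


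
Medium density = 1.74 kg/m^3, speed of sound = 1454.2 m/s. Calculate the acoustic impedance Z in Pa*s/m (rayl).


Given values:
  rho = 1.74 kg/m^3
  c = 1454.2 m/s
Formula: Z = rho * c
Z = 1.74 * 1454.2
Z = 2530.31

2530.31 rayl


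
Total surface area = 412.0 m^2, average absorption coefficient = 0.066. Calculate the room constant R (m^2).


Given values:
  S = 412.0 m^2, alpha = 0.066
Formula: R = S * alpha / (1 - alpha)
Numerator: 412.0 * 0.066 = 27.192
Denominator: 1 - 0.066 = 0.934
R = 27.192 / 0.934 = 29.11

29.11 m^2


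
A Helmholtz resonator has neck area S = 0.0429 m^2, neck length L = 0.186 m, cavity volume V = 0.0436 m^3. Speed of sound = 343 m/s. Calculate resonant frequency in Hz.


Given values:
  S = 0.0429 m^2, L = 0.186 m, V = 0.0436 m^3, c = 343 m/s
Formula: f = (c / (2*pi)) * sqrt(S / (V * L))
Compute V * L = 0.0436 * 0.186 = 0.0081096
Compute S / (V * L) = 0.0429 / 0.0081096 = 5.29
Compute sqrt(5.29) = 2.3
Compute c / (2*pi) = 343 / 6.283185 = 54.590148
f = 54.590148 * 2.3 = 125.56

125.56 Hz


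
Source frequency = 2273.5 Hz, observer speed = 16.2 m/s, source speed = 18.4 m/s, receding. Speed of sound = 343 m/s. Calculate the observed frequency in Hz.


Given values:
  f_s = 2273.5 Hz, v_o = 16.2 m/s, v_s = 18.4 m/s
  Direction: receding
Formula: f_o = f_s * (c - v_o) / (c + v_s)
Numerator: c - v_o = 343 - 16.2 = 326.8
Denominator: c + v_s = 343 + 18.4 = 361.4
f_o = 2273.5 * 326.8 / 361.4 = 2055.84

2055.84 Hz


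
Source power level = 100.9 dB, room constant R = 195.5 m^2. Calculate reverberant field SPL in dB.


Given values:
  Lw = 100.9 dB, R = 195.5 m^2
Formula: SPL = Lw + 10 * log10(4 / R)
Compute 4 / R = 4 / 195.5 = 0.02046
Compute 10 * log10(0.02046) = -16.8909
SPL = 100.9 + (-16.8909) = 84.01

84.01 dB


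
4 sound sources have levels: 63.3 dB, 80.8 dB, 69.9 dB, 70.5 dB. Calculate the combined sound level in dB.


Formula: L_total = 10 * log10( sum(10^(Li/10)) )
  Source 1: 10^(63.3/10) = 2137962.0895
  Source 2: 10^(80.8/10) = 120226443.4617
  Source 3: 10^(69.9/10) = 9772372.2096
  Source 4: 10^(70.5/10) = 11220184.543
Sum of linear values = 143356962.3038
L_total = 10 * log10(143356962.3038) = 81.56

81.56 dB


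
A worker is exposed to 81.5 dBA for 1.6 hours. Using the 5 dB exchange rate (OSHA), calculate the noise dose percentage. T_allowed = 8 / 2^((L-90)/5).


Given values:
  L = 81.5 dBA, T = 1.6 hours
Formula: T_allowed = 8 / 2^((L - 90) / 5)
Compute exponent: (81.5 - 90) / 5 = -1.7
Compute 2^(-1.7) = 0.307786
T_allowed = 8 / 0.307786 = 25.992085 hours
Dose = (T / T_allowed) * 100
Dose = (1.6 / 25.992085) * 100 = 6.16

6.16 %


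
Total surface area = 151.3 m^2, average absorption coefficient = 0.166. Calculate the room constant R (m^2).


Given values:
  S = 151.3 m^2, alpha = 0.166
Formula: R = S * alpha / (1 - alpha)
Numerator: 151.3 * 0.166 = 25.1158
Denominator: 1 - 0.166 = 0.834
R = 25.1158 / 0.834 = 30.11

30.11 m^2


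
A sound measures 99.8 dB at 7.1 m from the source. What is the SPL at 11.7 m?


Given values:
  SPL1 = 99.8 dB, r1 = 7.1 m, r2 = 11.7 m
Formula: SPL2 = SPL1 - 20 * log10(r2 / r1)
Compute ratio: r2 / r1 = 11.7 / 7.1 = 1.6479
Compute log10: log10(1.6479) = 0.216931
Compute drop: 20 * 0.216931 = 4.3386
SPL2 = 99.8 - 4.3386 = 95.46

95.46 dB


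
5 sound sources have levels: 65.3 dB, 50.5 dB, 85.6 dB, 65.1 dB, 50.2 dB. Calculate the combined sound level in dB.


Formula: L_total = 10 * log10( sum(10^(Li/10)) )
  Source 1: 10^(65.3/10) = 3388441.5614
  Source 2: 10^(50.5/10) = 112201.8454
  Source 3: 10^(85.6/10) = 363078054.7701
  Source 4: 10^(65.1/10) = 3235936.5693
  Source 5: 10^(50.2/10) = 104712.8548
Sum of linear values = 369919347.601
L_total = 10 * log10(369919347.601) = 85.68

85.68 dB


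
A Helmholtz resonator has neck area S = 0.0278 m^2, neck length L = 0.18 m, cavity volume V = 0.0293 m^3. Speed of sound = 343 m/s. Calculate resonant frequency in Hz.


Given values:
  S = 0.0278 m^2, L = 0.18 m, V = 0.0293 m^3, c = 343 m/s
Formula: f = (c / (2*pi)) * sqrt(S / (V * L))
Compute V * L = 0.0293 * 0.18 = 0.005274
Compute S / (V * L) = 0.0278 / 0.005274 = 5.2711
Compute sqrt(5.2711) = 2.295888
Compute c / (2*pi) = 343 / 6.283185 = 54.590148
f = 54.590148 * 2.295888 = 125.33

125.33 Hz


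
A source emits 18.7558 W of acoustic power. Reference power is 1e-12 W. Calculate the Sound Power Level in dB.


Given values:
  W = 18.7558 W
  W_ref = 1e-12 W
Formula: SWL = 10 * log10(W / W_ref)
Compute ratio: W / W_ref = 18755800000000
Compute log10: log10(18755800000000) = 13.273136
Multiply: SWL = 10 * 13.273136 = 132.73

132.73 dB


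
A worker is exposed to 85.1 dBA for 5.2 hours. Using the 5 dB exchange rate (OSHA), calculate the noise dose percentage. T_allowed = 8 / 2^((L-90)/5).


Given values:
  L = 85.1 dBA, T = 5.2 hours
Formula: T_allowed = 8 / 2^((L - 90) / 5)
Compute exponent: (85.1 - 90) / 5 = -0.98
Compute 2^(-0.98) = 0.50698
T_allowed = 8 / 0.50698 = 15.779715 hours
Dose = (T / T_allowed) * 100
Dose = (5.2 / 15.779715) * 100 = 32.95

32.95 %


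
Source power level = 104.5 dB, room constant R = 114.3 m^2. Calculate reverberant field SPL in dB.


Given values:
  Lw = 104.5 dB, R = 114.3 m^2
Formula: SPL = Lw + 10 * log10(4 / R)
Compute 4 / R = 4 / 114.3 = 0.034996
Compute 10 * log10(0.034996) = -14.5598
SPL = 104.5 + (-14.5598) = 89.94

89.94 dB


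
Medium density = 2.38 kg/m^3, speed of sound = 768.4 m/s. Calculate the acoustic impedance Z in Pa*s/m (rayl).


Given values:
  rho = 2.38 kg/m^3
  c = 768.4 m/s
Formula: Z = rho * c
Z = 2.38 * 768.4
Z = 1828.79

1828.79 rayl


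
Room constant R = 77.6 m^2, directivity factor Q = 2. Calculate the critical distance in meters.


Given values:
  R = 77.6 m^2, Q = 2
Formula: d_c = 0.141 * sqrt(Q * R)
Compute Q * R = 2 * 77.6 = 155.2
Compute sqrt(155.2) = 12.4579
d_c = 0.141 * 12.4579 = 1.757

1.757 m


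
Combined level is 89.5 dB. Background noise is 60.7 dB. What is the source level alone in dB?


Given values:
  L_total = 89.5 dB, L_bg = 60.7 dB
Formula: L_source = 10 * log10(10^(L_total/10) - 10^(L_bg/10))
Convert to linear:
  10^(89.5/10) = 891250938.1337
  10^(60.7/10) = 1174897.5549
Difference: 891250938.1337 - 1174897.5549 = 890076040.5788
L_source = 10 * log10(890076040.5788) = 89.49

89.49 dB


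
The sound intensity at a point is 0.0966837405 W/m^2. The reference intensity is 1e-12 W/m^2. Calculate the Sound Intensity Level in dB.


Given values:
  I = 0.0966837405 W/m^2
  I_ref = 1e-12 W/m^2
Formula: SIL = 10 * log10(I / I_ref)
Compute ratio: I / I_ref = 96683740500
Compute log10: log10(96683740500) = 10.985353
Multiply: SIL = 10 * 10.985353 = 109.85

109.85 dB


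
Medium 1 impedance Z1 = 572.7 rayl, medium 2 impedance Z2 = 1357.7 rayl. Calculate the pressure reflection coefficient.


Given values:
  Z1 = 572.7 rayl, Z2 = 1357.7 rayl
Formula: R = (Z2 - Z1) / (Z2 + Z1)
Numerator: Z2 - Z1 = 1357.7 - 572.7 = 785.0
Denominator: Z2 + Z1 = 1357.7 + 572.7 = 1930.4
R = 785.0 / 1930.4 = 0.4067

0.4067


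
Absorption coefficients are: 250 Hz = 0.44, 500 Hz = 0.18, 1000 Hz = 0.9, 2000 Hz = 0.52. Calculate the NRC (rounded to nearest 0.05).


Given values:
  a_250 = 0.44, a_500 = 0.18
  a_1000 = 0.9, a_2000 = 0.52
Formula: NRC = (a250 + a500 + a1000 + a2000) / 4
Sum = 0.44 + 0.18 + 0.9 + 0.52 = 2.04
NRC = 2.04 / 4 = 0.51
Rounded to nearest 0.05: 0.5

0.5


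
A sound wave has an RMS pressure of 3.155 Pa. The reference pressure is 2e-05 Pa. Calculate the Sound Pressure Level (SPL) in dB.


Given values:
  p = 3.155 Pa
  p_ref = 2e-05 Pa
Formula: SPL = 20 * log10(p / p_ref)
Compute ratio: p / p_ref = 3.155 / 2e-05 = 157750
Compute log10: log10(157750) = 5.197969
Multiply: SPL = 20 * 5.197969 = 103.96

103.96 dB


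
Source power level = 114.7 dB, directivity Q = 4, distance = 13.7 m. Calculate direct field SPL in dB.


Given values:
  Lw = 114.7 dB, Q = 4, r = 13.7 m
Formula: SPL = Lw + 10 * log10(Q / (4 * pi * r^2))
Compute 4 * pi * r^2 = 4 * pi * 13.7^2 = 2358.5821
Compute Q / denom = 4 / 2358.5821 = 0.00169593
Compute 10 * log10(0.00169593) = -27.7059
SPL = 114.7 + (-27.7059) = 86.99

86.99 dB


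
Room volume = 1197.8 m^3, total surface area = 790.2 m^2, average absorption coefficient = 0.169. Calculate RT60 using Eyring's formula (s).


Given values:
  V = 1197.8 m^3, S = 790.2 m^2, alpha = 0.169
Formula: RT60 = 0.161 * V / (-S * ln(1 - alpha))
Compute ln(1 - 0.169) = ln(0.831) = -0.185125
Denominator: -790.2 * -0.185125 = 146.2858
Numerator: 0.161 * 1197.8 = 192.8458
RT60 = 192.8458 / 146.2858 = 1.318

1.318 s


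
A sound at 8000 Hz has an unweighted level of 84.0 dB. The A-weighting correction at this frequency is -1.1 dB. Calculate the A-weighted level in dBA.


Given values:
  SPL = 84.0 dB
  A-weighting at 8000 Hz = -1.1 dB
Formula: L_A = SPL + A_weight
L_A = 84.0 + (-1.1)
L_A = 82.9

82.9 dBA


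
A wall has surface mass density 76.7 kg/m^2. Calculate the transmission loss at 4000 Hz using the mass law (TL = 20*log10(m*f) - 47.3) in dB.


Given values:
  m = 76.7 kg/m^2, f = 4000 Hz
Formula: TL = 20 * log10(m * f) - 47.3
Compute m * f = 76.7 * 4000 = 306800.0
Compute log10(306800.0) = 5.486855
Compute 20 * 5.486855 = 109.7371
TL = 109.7371 - 47.3 = 62.44

62.44 dB


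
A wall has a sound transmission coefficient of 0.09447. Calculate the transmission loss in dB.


Given values:
  tau = 0.09447
Formula: TL = 10 * log10(1 / tau)
Compute 1 / tau = 1 / 0.09447 = 10.5854
Compute log10(10.5854) = 1.024707
TL = 10 * 1.024707 = 10.25

10.25 dB


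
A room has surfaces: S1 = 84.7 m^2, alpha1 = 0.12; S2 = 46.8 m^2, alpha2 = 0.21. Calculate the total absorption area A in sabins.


Given surfaces:
  Surface 1: 84.7 * 0.12 = 10.164
  Surface 2: 46.8 * 0.21 = 9.828
Formula: A = sum(Si * alpha_i)
A = 10.164 + 9.828
A = 19.99

19.99 sabins


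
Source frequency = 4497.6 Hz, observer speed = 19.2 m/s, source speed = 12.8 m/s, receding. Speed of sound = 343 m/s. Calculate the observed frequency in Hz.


Given values:
  f_s = 4497.6 Hz, v_o = 19.2 m/s, v_s = 12.8 m/s
  Direction: receding
Formula: f_o = f_s * (c - v_o) / (c + v_s)
Numerator: c - v_o = 343 - 19.2 = 323.8
Denominator: c + v_s = 343 + 12.8 = 355.8
f_o = 4497.6 * 323.8 / 355.8 = 4093.09

4093.09 Hz


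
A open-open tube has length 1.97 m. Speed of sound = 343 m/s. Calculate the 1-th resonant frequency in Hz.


Given values:
  Tube type: open-open, L = 1.97 m, c = 343 m/s, n = 1
Formula: f_n = n * c / (2 * L)
Compute 2 * L = 2 * 1.97 = 3.94
f = 1 * 343 / 3.94
f = 87.06

87.06 Hz


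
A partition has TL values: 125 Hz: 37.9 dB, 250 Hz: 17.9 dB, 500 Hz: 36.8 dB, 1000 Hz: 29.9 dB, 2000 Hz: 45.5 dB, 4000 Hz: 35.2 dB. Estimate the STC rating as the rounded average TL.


Given TL values at each frequency:
  125 Hz: 37.9 dB
  250 Hz: 17.9 dB
  500 Hz: 36.8 dB
  1000 Hz: 29.9 dB
  2000 Hz: 45.5 dB
  4000 Hz: 35.2 dB
Formula: STC ~ round(average of TL values)
Sum = 37.9 + 17.9 + 36.8 + 29.9 + 45.5 + 35.2 = 203.2
Average = 203.2 / 6 = 33.87
Rounded: 34

34


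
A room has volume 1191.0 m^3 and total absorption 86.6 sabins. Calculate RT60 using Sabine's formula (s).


Given values:
  V = 1191.0 m^3
  A = 86.6 sabins
Formula: RT60 = 0.161 * V / A
Numerator: 0.161 * 1191.0 = 191.751
RT60 = 191.751 / 86.6 = 2.214

2.214 s


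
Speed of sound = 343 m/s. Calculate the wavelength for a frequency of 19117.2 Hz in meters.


Given values:
  c = 343 m/s, f = 19117.2 Hz
Formula: lambda = c / f
lambda = 343 / 19117.2
lambda = 0.0179

0.0179 m


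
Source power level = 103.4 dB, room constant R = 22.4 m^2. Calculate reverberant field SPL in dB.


Given values:
  Lw = 103.4 dB, R = 22.4 m^2
Formula: SPL = Lw + 10 * log10(4 / R)
Compute 4 / R = 4 / 22.4 = 0.178571
Compute 10 * log10(0.178571) = -7.4819
SPL = 103.4 + (-7.4819) = 95.92

95.92 dB


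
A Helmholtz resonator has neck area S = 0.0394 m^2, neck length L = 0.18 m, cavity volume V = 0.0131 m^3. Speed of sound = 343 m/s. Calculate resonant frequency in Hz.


Given values:
  S = 0.0394 m^2, L = 0.18 m, V = 0.0131 m^3, c = 343 m/s
Formula: f = (c / (2*pi)) * sqrt(S / (V * L))
Compute V * L = 0.0131 * 0.18 = 0.002358
Compute S / (V * L) = 0.0394 / 0.002358 = 16.7091
Compute sqrt(16.7091) = 4.087677
Compute c / (2*pi) = 343 / 6.283185 = 54.590148
f = 54.590148 * 4.087677 = 223.15

223.15 Hz


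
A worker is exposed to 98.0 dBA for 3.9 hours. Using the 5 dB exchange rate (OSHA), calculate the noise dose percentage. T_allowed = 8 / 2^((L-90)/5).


Given values:
  L = 98.0 dBA, T = 3.9 hours
Formula: T_allowed = 8 / 2^((L - 90) / 5)
Compute exponent: (98.0 - 90) / 5 = 1.6
Compute 2^(1.6) = 3.031433
T_allowed = 8 / 3.031433 = 2.639016 hours
Dose = (T / T_allowed) * 100
Dose = (3.9 / 2.639016) * 100 = 147.78

147.78 %


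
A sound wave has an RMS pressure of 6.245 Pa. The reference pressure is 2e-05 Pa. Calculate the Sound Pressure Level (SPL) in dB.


Given values:
  p = 6.245 Pa
  p_ref = 2e-05 Pa
Formula: SPL = 20 * log10(p / p_ref)
Compute ratio: p / p_ref = 6.245 / 2e-05 = 312250
Compute log10: log10(312250) = 5.494502
Multiply: SPL = 20 * 5.494502 = 109.89

109.89 dB


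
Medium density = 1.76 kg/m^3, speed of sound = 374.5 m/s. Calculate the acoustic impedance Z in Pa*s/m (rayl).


Given values:
  rho = 1.76 kg/m^3
  c = 374.5 m/s
Formula: Z = rho * c
Z = 1.76 * 374.5
Z = 659.12

659.12 rayl


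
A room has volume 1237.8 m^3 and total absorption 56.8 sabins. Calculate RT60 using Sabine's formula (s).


Given values:
  V = 1237.8 m^3
  A = 56.8 sabins
Formula: RT60 = 0.161 * V / A
Numerator: 0.161 * 1237.8 = 199.2858
RT60 = 199.2858 / 56.8 = 3.509

3.509 s


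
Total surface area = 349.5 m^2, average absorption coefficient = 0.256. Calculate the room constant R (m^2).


Given values:
  S = 349.5 m^2, alpha = 0.256
Formula: R = S * alpha / (1 - alpha)
Numerator: 349.5 * 0.256 = 89.472
Denominator: 1 - 0.256 = 0.744
R = 89.472 / 0.744 = 120.26

120.26 m^2


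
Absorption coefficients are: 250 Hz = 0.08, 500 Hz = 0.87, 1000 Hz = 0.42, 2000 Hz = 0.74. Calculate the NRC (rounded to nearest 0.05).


Given values:
  a_250 = 0.08, a_500 = 0.87
  a_1000 = 0.42, a_2000 = 0.74
Formula: NRC = (a250 + a500 + a1000 + a2000) / 4
Sum = 0.08 + 0.87 + 0.42 + 0.74 = 2.11
NRC = 2.11 / 4 = 0.5275
Rounded to nearest 0.05: 0.55

0.55


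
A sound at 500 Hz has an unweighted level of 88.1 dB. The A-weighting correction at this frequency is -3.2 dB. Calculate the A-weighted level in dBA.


Given values:
  SPL = 88.1 dB
  A-weighting at 500 Hz = -3.2 dB
Formula: L_A = SPL + A_weight
L_A = 88.1 + (-3.2)
L_A = 84.9

84.9 dBA


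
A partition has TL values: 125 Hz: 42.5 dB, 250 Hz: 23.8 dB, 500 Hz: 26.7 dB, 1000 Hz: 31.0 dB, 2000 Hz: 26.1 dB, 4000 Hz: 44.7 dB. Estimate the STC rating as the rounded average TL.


Given TL values at each frequency:
  125 Hz: 42.5 dB
  250 Hz: 23.8 dB
  500 Hz: 26.7 dB
  1000 Hz: 31.0 dB
  2000 Hz: 26.1 dB
  4000 Hz: 44.7 dB
Formula: STC ~ round(average of TL values)
Sum = 42.5 + 23.8 + 26.7 + 31.0 + 26.1 + 44.7 = 194.8
Average = 194.8 / 6 = 32.47
Rounded: 32

32


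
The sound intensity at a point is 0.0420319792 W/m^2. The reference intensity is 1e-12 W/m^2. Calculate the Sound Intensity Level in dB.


Given values:
  I = 0.0420319792 W/m^2
  I_ref = 1e-12 W/m^2
Formula: SIL = 10 * log10(I / I_ref)
Compute ratio: I / I_ref = 42031979200
Compute log10: log10(42031979200) = 10.62358
Multiply: SIL = 10 * 10.62358 = 106.24

106.24 dB


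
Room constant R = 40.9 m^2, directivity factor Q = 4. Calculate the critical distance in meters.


Given values:
  R = 40.9 m^2, Q = 4
Formula: d_c = 0.141 * sqrt(Q * R)
Compute Q * R = 4 * 40.9 = 163.6
Compute sqrt(163.6) = 12.7906
d_c = 0.141 * 12.7906 = 1.803

1.803 m
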